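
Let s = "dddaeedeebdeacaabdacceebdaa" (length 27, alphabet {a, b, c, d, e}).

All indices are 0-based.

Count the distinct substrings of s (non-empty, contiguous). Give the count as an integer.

341

rank→(start, suffix):
  0 → (26, 'a')
  1 → (25, 'aa')
  2 → (14, 'aabdacceebdaa')
  3 → (15, 'abdacceebdaa')
  4 → (12, 'acaabdacceebdaa')
  5 → (18, 'acceebdaa')
  6 → (3, 'aeedeebdeacaabdacceebdaa')
  7 → (23, 'bdaa')
  8 → (16, 'bdacceebdaa')
  9 → (9, 'bdeacaabdacceebdaa')
  10 → (13, 'caabdacceebdaa')
  11 → (19, 'cceebdaa')
  12 → (20, 'ceebdaa')
  13 → (24, 'daa')
  14 → (17, 'dacceebdaa')
  15 → (2, 'daeedeebdeacaabdacceebdaa')
  16 → (1, 'ddaeedeebdeacaabdacceebdaa')
  17 → (0, 'dddaeedeebdeacaabdacceebdaa')
  18 → (10, 'deacaabdacceebdaa')
  19 → (6, 'deebdeacaabdacceebdaa')
  20 → (11, 'eacaabdacceebdaa')
  21 → (22, 'ebdaa')
  22 → (8, 'ebdeacaabdacceebdaa')
  23 → (5, 'edeebdeacaabdacceebdaa')
  24 → (21, 'eebdaa')
  25 → (7, 'eebdeacaabdacceebdaa')
  26 → (4, 'eedeebdeacaabdacceebdaa')

SA = [26, 25, 14, 15, 12, 18, 3, 23, 16, 9, 13, 19, 20, 24, 17, 2, 1, 0, 10, 6, 11, 22, 8, 5, 21, 7, 4]
i: (SA[i-1],SA[i]) lcp shared
  1: (26,25) 1 'a'
  2: (25,14) 2 'aa'
  3: (14,15) 1 'a'
  4: (15,12) 1 'a'
  5: (12,18) 2 'ac'
  6: (18,3) 1 'a'
  7: (3,23) 0 ''
  8: (23,16) 3 'bda'
  9: (16,9) 2 'bd'
  10: (9,13) 0 ''
  11: (13,19) 1 'c'
  12: (19,20) 1 'c'
  13: (20,24) 0 ''
  14: (24,17) 2 'da'
  15: (17,2) 2 'da'
  16: (2,1) 1 'd'
  17: (1,0) 2 'dd'
  18: (0,10) 1 'd'
  19: (10,6) 2 'de'
  20: (6,11) 0 ''
  21: (11,22) 1 'e'
  22: (22,8) 3 'ebd'
  23: (8,5) 1 'e'
  24: (5,21) 1 'e'
  25: (21,7) 4 'eebd'
  26: (7,4) 2 'ee'

n(n+1)/2 = 27·28/2 = 378
Σ LCP = 0 + 1 + 2 + 1 + 1 + 2 + 1 + 0 + 3 + 2 + 0 + 1 + 1 + 0 + 2 + 2 + 1 + 2 + 1 + 2 + 0 + 1 + 3 + 1 + 1 + 4 + 2 = 37
distinct = 378 − 37 = 341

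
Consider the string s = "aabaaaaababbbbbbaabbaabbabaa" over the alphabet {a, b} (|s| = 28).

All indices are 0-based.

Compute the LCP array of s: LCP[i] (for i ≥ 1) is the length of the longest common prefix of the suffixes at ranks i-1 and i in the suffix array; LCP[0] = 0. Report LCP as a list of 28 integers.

rank→(start, suffix):
  0 → (27, 'a')
  1 → (26, 'aa')
  2 → (3, 'aaaaababbbbbbaabbaabbabaa')
  3 → (4, 'aaaababbbbbbaabbaabbabaa')
  4 → (5, 'aaababbbbbbaabbaabbabaa')
  5 → (0, 'aabaaaaababbbbbbaabbaabbabaa')
  6 → (6, 'aababbbbbbaabbaabbabaa')
  7 → (16, 'aabbaabbabaa')
  8 → (20, 'aabbabaa')
  9 → (24, 'abaa')
  10 → (1, 'abaaaaababbbbbbaabbaabbabaa')
  11 → (7, 'ababbbbbbaabbaabbabaa')
  12 → (17, 'abbaabbabaa')
  13 → (21, 'abbabaa')
  14 → (9, 'abbbbbbaabbaabbabaa')
  15 → (25, 'baa')
  16 → (2, 'baaaaababbbbbbaabbaabbabaa')
  17 → (15, 'baabbaabbabaa')
  18 → (19, 'baabbabaa')
  19 → (23, 'babaa')
  20 → (8, 'babbbbbbaabbaabbabaa')
  21 → (14, 'bbaabbaabbabaa')
  22 → (18, 'bbaabbabaa')
  23 → (22, 'bbabaa')
  24 → (13, 'bbbaabbaabbabaa')
  25 → (12, 'bbbbaabbaabbabaa')
  26 → (11, 'bbbbbaabbaabbabaa')
  27 → (10, 'bbbbbbaabbaabbabaa')

SA = [27, 26, 3, 4, 5, 0, 6, 16, 20, 24, 1, 7, 17, 21, 9, 25, 2, 15, 19, 23, 8, 14, 18, 22, 13, 12, 11, 10]
rank  pair      lcp
   1  s[27:],s[26:]  1  'a'
   2  s[26:],s[3:]  2  'aa'
   3  s[3:],s[4:]  4  'aaaa'
   4  s[4:],s[5:]  3  'aaa'
   5  s[5:],s[0:]  2  'aa'
   6  s[0:],s[6:]  4  'aaba'
   7  s[6:],s[16:]  3  'aab'
   8  s[16:],s[20:]  5  'aabba'
   9  s[20:],s[24:]  1  'a'
  10  s[24:],s[1:]  4  'abaa'
  11  s[1:],s[7:]  3  'aba'
  12  s[7:],s[17:]  2  'ab'
  13  s[17:],s[21:]  4  'abba'
  14  s[21:],s[9:]  3  'abb'
  15  s[9:],s[25:]  0  ''
  16  s[25:],s[2:]  3  'baa'
  17  s[2:],s[15:]  3  'baa'
  18  s[15:],s[19:]  6  'baabba'
  19  s[19:],s[23:]  2  'ba'
  20  s[23:],s[8:]  3  'bab'
  21  s[8:],s[14:]  1  'b'
  22  s[14:],s[18:]  7  'bbaabba'
  23  s[18:],s[22:]  3  'bba'
  24  s[22:],s[13:]  2  'bb'
  25  s[13:],s[12:]  3  'bbb'
  26  s[12:],s[11:]  4  'bbbb'
  27  s[11:],s[10:]  5  'bbbbb'

[0, 1, 2, 4, 3, 2, 4, 3, 5, 1, 4, 3, 2, 4, 3, 0, 3, 3, 6, 2, 3, 1, 7, 3, 2, 3, 4, 5]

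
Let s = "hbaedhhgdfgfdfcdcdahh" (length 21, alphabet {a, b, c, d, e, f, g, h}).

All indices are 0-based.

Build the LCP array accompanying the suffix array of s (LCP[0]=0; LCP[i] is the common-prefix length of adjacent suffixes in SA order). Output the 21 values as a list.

[0, 1, 0, 0, 2, 0, 1, 1, 2, 1, 0, 0, 1, 1, 0, 1, 0, 1, 1, 1, 2]

rank | idx | suffix
   0 |   2 | aedhhgdfgfdfcdcdahh
   1 |  18 | ahh
   2 |   1 | baedhhgdfgfdfcdcdahh
   3 |  16 | cdahh
   4 |  14 | cdcdahh
   5 |  17 | dahh
   6 |  15 | dcdahh
   7 |  12 | dfcdcdahh
   8 |   8 | dfgfdfcdcdahh
   9 |   4 | dhhgdfgfdfcdcdahh
  10 |   3 | edhhgdfgfdfcdcdahh
  11 |  13 | fcdcdahh
  12 |  11 | fdfcdcdahh
  13 |   9 | fgfdfcdcdahh
  14 |   7 | gdfgfdfcdcdahh
  15 |  10 | gfdfcdcdahh
  16 |  20 | h
  17 |   0 | hbaedhhgdfgfdfcdcdahh
  18 |   6 | hgdfgfdfcdcdahh
  19 |  19 | hh
  20 |   5 | hhgdfgfdfcdcdahh

SA = [2, 18, 1, 16, 14, 17, 15, 12, 8, 4, 3, 13, 11, 9, 7, 10, 20, 0, 6, 19, 5]
rank  pair      lcp
   1  s[2:],s[18:]  1  'a'
   2  s[18:],s[1:]  0  ''
   3  s[1:],s[16:]  0  ''
   4  s[16:],s[14:]  2  'cd'
   5  s[14:],s[17:]  0  ''
   6  s[17:],s[15:]  1  'd'
   7  s[15:],s[12:]  1  'd'
   8  s[12:],s[8:]  2  'df'
   9  s[8:],s[4:]  1  'd'
  10  s[4:],s[3:]  0  ''
  11  s[3:],s[13:]  0  ''
  12  s[13:],s[11:]  1  'f'
  13  s[11:],s[9:]  1  'f'
  14  s[9:],s[7:]  0  ''
  15  s[7:],s[10:]  1  'g'
  16  s[10:],s[20:]  0  ''
  17  s[20:],s[0:]  1  'h'
  18  s[0:],s[6:]  1  'h'
  19  s[6:],s[19:]  1  'h'
  20  s[19:],s[5:]  2  'hh'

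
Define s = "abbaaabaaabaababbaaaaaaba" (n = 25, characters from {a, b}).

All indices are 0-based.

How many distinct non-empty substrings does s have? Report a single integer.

rank | idx | suffix
   0 |  24 | a
   1 |  17 | aaaaaaba
   2 |  18 | aaaaaba
   3 |  19 | aaaaba
   4 |  20 | aaaba
   5 |   3 | aaabaaabaababbaaaaaaba
   6 |   7 | aaabaababbaaaaaaba
   7 |  21 | aaba
   8 |   4 | aabaaabaababbaaaaaaba
   9 |   8 | aabaababbaaaaaaba
  10 |  11 | aababbaaaaaaba
  11 |  22 | aba
  12 |   5 | abaaabaababbaaaaaaba
  13 |   9 | abaababbaaaaaaba
  14 |  12 | ababbaaaaaaba
  15 |  14 | abbaaaaaaba
  16 |   0 | abbaaabaaabaababbaaaaaaba
  17 |  23 | ba
  18 |  16 | baaaaaaba
  19 |   2 | baaabaaabaababbaaaaaaba
  20 |   6 | baaabaababbaaaaaaba
  21 |  10 | baababbaaaaaaba
  22 |  13 | babbaaaaaaba
  23 |  15 | bbaaaaaaba
  24 |   1 | bbaaabaaabaababbaaaaaaba

SA = [24, 17, 18, 19, 20, 3, 7, 21, 4, 8, 11, 22, 5, 9, 12, 14, 0, 23, 16, 2, 6, 10, 13, 15, 1]
[i] adj suffixes → lcp
  [1] 24/17 → 1 ('a')
  [2] 17/18 → 5 ('aaaaa')
  [3] 18/19 → 4 ('aaaa')
  [4] 19/20 → 3 ('aaa')
  [5] 20/3 → 5 ('aaaba')
  [6] 3/7 → 6 ('aaabaa')
  [7] 7/21 → 2 ('aa')
  [8] 21/4 → 4 ('aaba')
  [9] 4/8 → 5 ('aabaa')
  [10] 8/11 → 4 ('aaba')
  [11] 11/22 → 1 ('a')
  [12] 22/5 → 3 ('aba')
  [13] 5/9 → 4 ('abaa')
  [14] 9/12 → 3 ('aba')
  [15] 12/14 → 2 ('ab')
  [16] 14/0 → 6 ('abbaaa')
  [17] 0/23 → 0 ('')
  [18] 23/16 → 2 ('ba')
  [19] 16/2 → 4 ('baaa')
  [20] 2/6 → 7 ('baaabaa')
  [21] 6/10 → 3 ('baa')
  [22] 10/13 → 2 ('ba')
  [23] 13/15 → 1 ('b')
  [24] 15/1 → 5 ('bbaaa')

n(n+1)/2 = 25·26/2 = 325
Σ LCP = 0 + 1 + 5 + 4 + 3 + 5 + 6 + 2 + 4 + 5 + 4 + 1 + 3 + 4 + 3 + 2 + 6 + 0 + 2 + 4 + 7 + 3 + 2 + 1 + 5 = 82
distinct = 325 − 82 = 243

243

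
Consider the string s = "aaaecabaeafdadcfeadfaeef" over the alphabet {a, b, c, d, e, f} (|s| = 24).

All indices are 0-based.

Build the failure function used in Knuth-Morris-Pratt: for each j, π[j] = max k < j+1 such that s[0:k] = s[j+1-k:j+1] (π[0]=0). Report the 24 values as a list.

π[0] = 0
j=1 s[j]='a': π[1]=1 (border 'a')
j=2 s[j]='a': π[2]=2 (border 'aa')
j=3 s[j]='e': k: 2→1→0; π[3]=0 (border '')
j=4 s[j]='c': π[4]=0 (border '')
j=5 s[j]='a': π[5]=1 (border 'a')
j=6 s[j]='b': k: 1→0; π[6]=0 (border '')
j=7 s[j]='a': π[7]=1 (border 'a')
j=8 s[j]='e': k: 1→0; π[8]=0 (border '')
j=9 s[j]='a': π[9]=1 (border 'a')
j=10 s[j]='f': k: 1→0; π[10]=0 (border '')
j=11 s[j]='d': π[11]=0 (border '')
j=12 s[j]='a': π[12]=1 (border 'a')
j=13 s[j]='d': k: 1→0; π[13]=0 (border '')
j=14 s[j]='c': π[14]=0 (border '')
j=15 s[j]='f': π[15]=0 (border '')
j=16 s[j]='e': π[16]=0 (border '')
j=17 s[j]='a': π[17]=1 (border 'a')
j=18 s[j]='d': k: 1→0; π[18]=0 (border '')
j=19 s[j]='f': π[19]=0 (border '')
j=20 s[j]='a': π[20]=1 (border 'a')
j=21 s[j]='e': k: 1→0; π[21]=0 (border '')
j=22 s[j]='e': π[22]=0 (border '')
j=23 s[j]='f': π[23]=0 (border '')

[0, 1, 2, 0, 0, 1, 0, 1, 0, 1, 0, 0, 1, 0, 0, 0, 0, 1, 0, 0, 1, 0, 0, 0]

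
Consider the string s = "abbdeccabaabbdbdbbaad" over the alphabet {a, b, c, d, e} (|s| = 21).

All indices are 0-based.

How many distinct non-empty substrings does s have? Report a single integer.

rank→(start, suffix):
  0 → (9, 'aabbdbdbbaad')
  1 → (18, 'aad')
  2 → (7, 'abaabbdbdbbaad')
  3 → (10, 'abbdbdbbaad')
  4 → (0, 'abbdeccabaabbdbdbbaad')
  5 → (19, 'ad')
  6 → (8, 'baabbdbdbbaad')
  7 → (17, 'baad')
  8 → (16, 'bbaad')
  9 → (11, 'bbdbdbbaad')
  10 → (1, 'bbdeccabaabbdbdbbaad')
  11 → (14, 'bdbbaad')
  12 → (12, 'bdbdbbaad')
  13 → (2, 'bdeccabaabbdbdbbaad')
  14 → (6, 'cabaabbdbdbbaad')
  15 → (5, 'ccabaabbdbdbbaad')
  16 → (20, 'd')
  17 → (15, 'dbbaad')
  18 → (13, 'dbdbbaad')
  19 → (3, 'deccabaabbdbdbbaad')
  20 → (4, 'eccabaabbdbdbbaad')

SA = [9, 18, 7, 10, 0, 19, 8, 17, 16, 11, 1, 14, 12, 2, 6, 5, 20, 15, 13, 3, 4]
[i] adj suffixes → lcp
  [1] 9/18 → 2 ('aa')
  [2] 18/7 → 1 ('a')
  [3] 7/10 → 2 ('ab')
  [4] 10/0 → 4 ('abbd')
  [5] 0/19 → 1 ('a')
  [6] 19/8 → 0 ('')
  [7] 8/17 → 3 ('baa')
  [8] 17/16 → 1 ('b')
  [9] 16/11 → 2 ('bb')
  [10] 11/1 → 3 ('bbd')
  [11] 1/14 → 1 ('b')
  [12] 14/12 → 3 ('bdb')
  [13] 12/2 → 2 ('bd')
  [14] 2/6 → 0 ('')
  [15] 6/5 → 1 ('c')
  [16] 5/20 → 0 ('')
  [17] 20/15 → 1 ('d')
  [18] 15/13 → 2 ('db')
  [19] 13/3 → 1 ('d')
  [20] 3/4 → 0 ('')

n(n+1)/2 = 21·22/2 = 231
Σ LCP = 0 + 2 + 1 + 2 + 4 + 1 + 0 + 3 + 1 + 2 + 3 + 1 + 3 + 2 + 0 + 1 + 0 + 1 + 2 + 1 + 0 = 30
distinct = 231 − 30 = 201

201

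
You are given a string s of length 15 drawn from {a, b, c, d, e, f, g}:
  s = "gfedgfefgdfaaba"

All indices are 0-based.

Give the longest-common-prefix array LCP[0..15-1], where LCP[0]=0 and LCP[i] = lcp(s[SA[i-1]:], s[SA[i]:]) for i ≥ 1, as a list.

rank→(start, suffix):
  0 → (14, 'a')
  1 → (11, 'aaba')
  2 → (12, 'aba')
  3 → (13, 'ba')
  4 → (9, 'dfaaba')
  5 → (3, 'dgfefgdfaaba')
  6 → (2, 'edgfefgdfaaba')
  7 → (6, 'efgdfaaba')
  8 → (10, 'faaba')
  9 → (1, 'fedgfefgdfaaba')
  10 → (5, 'fefgdfaaba')
  11 → (7, 'fgdfaaba')
  12 → (8, 'gdfaaba')
  13 → (0, 'gfedgfefgdfaaba')
  14 → (4, 'gfefgdfaaba')

SA = [14, 11, 12, 13, 9, 3, 2, 6, 10, 1, 5, 7, 8, 0, 4]
[i] adj suffixes → lcp
  [1] 14/11 → 1 ('a')
  [2] 11/12 → 1 ('a')
  [3] 12/13 → 0 ('')
  [4] 13/9 → 0 ('')
  [5] 9/3 → 1 ('d')
  [6] 3/2 → 0 ('')
  [7] 2/6 → 1 ('e')
  [8] 6/10 → 0 ('')
  [9] 10/1 → 1 ('f')
  [10] 1/5 → 2 ('fe')
  [11] 5/7 → 1 ('f')
  [12] 7/8 → 0 ('')
  [13] 8/0 → 1 ('g')
  [14] 0/4 → 3 ('gfe')

[0, 1, 1, 0, 0, 1, 0, 1, 0, 1, 2, 1, 0, 1, 3]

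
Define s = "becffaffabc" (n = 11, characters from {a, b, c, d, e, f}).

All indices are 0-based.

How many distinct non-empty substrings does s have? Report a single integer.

rank→(start, suffix):
  0 → (8, 'abc')
  1 → (5, 'affabc')
  2 → (9, 'bc')
  3 → (0, 'becffaffabc')
  4 → (10, 'c')
  5 → (2, 'cffaffabc')
  6 → (1, 'ecffaffabc')
  7 → (7, 'fabc')
  8 → (4, 'faffabc')
  9 → (6, 'ffabc')
  10 → (3, 'ffaffabc')

SA = [8, 5, 9, 0, 10, 2, 1, 7, 4, 6, 3]
rank  pair      lcp
   1  s[8:],s[5:]  1  'a'
   2  s[5:],s[9:]  0  ''
   3  s[9:],s[0:]  1  'b'
   4  s[0:],s[10:]  0  ''
   5  s[10:],s[2:]  1  'c'
   6  s[2:],s[1:]  0  ''
   7  s[1:],s[7:]  0  ''
   8  s[7:],s[4:]  2  'fa'
   9  s[4:],s[6:]  1  'f'
  10  s[6:],s[3:]  3  'ffa'

n(n+1)/2 = 11·12/2 = 66
Σ LCP = 0 + 1 + 0 + 1 + 0 + 1 + 0 + 0 + 2 + 1 + 3 = 9
distinct = 66 − 9 = 57

57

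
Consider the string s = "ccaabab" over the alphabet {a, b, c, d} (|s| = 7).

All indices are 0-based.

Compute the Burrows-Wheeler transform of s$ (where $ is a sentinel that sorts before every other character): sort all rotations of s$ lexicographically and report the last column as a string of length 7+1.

bcbaaac$

rank  rotation  last
    0  $ccaabab  b
    1  aabab$cc  c
    2  ab$ccaab  b
    3  abab$cca  a
    4  b$ccaaba  a
    5  bab$ccaa  a
    6  caabab$c  c
    7  ccaabab$  $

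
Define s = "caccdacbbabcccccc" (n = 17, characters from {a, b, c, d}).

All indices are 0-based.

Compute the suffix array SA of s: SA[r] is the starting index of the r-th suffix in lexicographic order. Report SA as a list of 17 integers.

[9, 5, 1, 8, 7, 10, 16, 0, 6, 15, 14, 13, 12, 11, 2, 3, 4]

rank→(start, suffix):
  0 → (9, 'abcccccc')
  1 → (5, 'acbbabcccccc')
  2 → (1, 'accdacbbabcccccc')
  3 → (8, 'babcccccc')
  4 → (7, 'bbabcccccc')
  5 → (10, 'bcccccc')
  6 → (16, 'c')
  7 → (0, 'caccdacbbabcccccc')
  8 → (6, 'cbbabcccccc')
  9 → (15, 'cc')
  10 → (14, 'ccc')
  11 → (13, 'cccc')
  12 → (12, 'ccccc')
  13 → (11, 'cccccc')
  14 → (2, 'ccdacbbabcccccc')
  15 → (3, 'cdacbbabcccccc')
  16 → (4, 'dacbbabcccccc')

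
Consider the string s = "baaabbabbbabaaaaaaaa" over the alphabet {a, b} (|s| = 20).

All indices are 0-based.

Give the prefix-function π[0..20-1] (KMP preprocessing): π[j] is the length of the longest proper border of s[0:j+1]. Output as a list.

π[0] = 0
j=1 s[j]='a': π[1]=0 (border '')
j=2 s[j]='a': π[2]=0 (border '')
j=3 s[j]='a': π[3]=0 (border '')
j=4 s[j]='b': π[4]=1 (border 'b')
j=5 s[j]='b': k: 1→0; π[5]=1 (border 'b')
j=6 s[j]='a': π[6]=2 (border 'ba')
j=7 s[j]='b': k: 2→0; π[7]=1 (border 'b')
j=8 s[j]='b': k: 1→0; π[8]=1 (border 'b')
j=9 s[j]='b': k: 1→0; π[9]=1 (border 'b')
j=10 s[j]='a': π[10]=2 (border 'ba')
j=11 s[j]='b': k: 2→0; π[11]=1 (border 'b')
j=12 s[j]='a': π[12]=2 (border 'ba')
j=13 s[j]='a': π[13]=3 (border 'baa')
j=14 s[j]='a': π[14]=4 (border 'baaa')
j=15 s[j]='a': k: 4→0; π[15]=0 (border '')
j=16 s[j]='a': π[16]=0 (border '')
j=17 s[j]='a': π[17]=0 (border '')
j=18 s[j]='a': π[18]=0 (border '')
j=19 s[j]='a': π[19]=0 (border '')

[0, 0, 0, 0, 1, 1, 2, 1, 1, 1, 2, 1, 2, 3, 4, 0, 0, 0, 0, 0]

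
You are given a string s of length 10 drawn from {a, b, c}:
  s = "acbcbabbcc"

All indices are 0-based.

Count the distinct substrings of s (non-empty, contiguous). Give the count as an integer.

46

rank→(start, suffix):
  0 → (5, 'abbcc')
  1 → (0, 'acbcbabbcc')
  2 → (4, 'babbcc')
  3 → (6, 'bbcc')
  4 → (2, 'bcbabbcc')
  5 → (7, 'bcc')
  6 → (9, 'c')
  7 → (3, 'cbabbcc')
  8 → (1, 'cbcbabbcc')
  9 → (8, 'cc')

SA = [5, 0, 4, 6, 2, 7, 9, 3, 1, 8]
i: (SA[i-1],SA[i]) lcp shared
  1: (5,0) 1 'a'
  2: (0,4) 0 ''
  3: (4,6) 1 'b'
  4: (6,2) 1 'b'
  5: (2,7) 2 'bc'
  6: (7,9) 0 ''
  7: (9,3) 1 'c'
  8: (3,1) 2 'cb'
  9: (1,8) 1 'c'

n(n+1)/2 = 10·11/2 = 55
Σ LCP = 0 + 1 + 0 + 1 + 1 + 2 + 0 + 1 + 2 + 1 = 9
distinct = 55 − 9 = 46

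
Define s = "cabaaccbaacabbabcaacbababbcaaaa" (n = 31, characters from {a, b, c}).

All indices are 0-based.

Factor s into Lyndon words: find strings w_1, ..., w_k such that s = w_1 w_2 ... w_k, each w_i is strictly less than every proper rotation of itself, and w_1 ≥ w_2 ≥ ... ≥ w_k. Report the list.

["c", "ab", "aaccb", "aacabbabcaacbababbc", "a", "a", "a", "a"]

emit factor 1: 'c' (i=0, period=1)
emit factor 2: 'ab' (i=1, period=2)
emit factor 3: 'aaccb' (i=3, period=5)
emit factor 4: 'aacabbabcaacbababbc' (i=8, period=19)
emit factor 5: 'a' (i=27, period=1)
emit factor 6: 'a' (i=28, period=1)
emit factor 7: 'a' (i=29, period=1)
emit factor 8: 'a' (i=30, period=1)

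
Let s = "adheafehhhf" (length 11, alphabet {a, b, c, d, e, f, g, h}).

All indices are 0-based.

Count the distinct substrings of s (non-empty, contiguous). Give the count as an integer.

sorted suffixes:
  #0 SA[0]=0  'adheafehhhf'
  #1 SA[1]=4  'afehhhf'
  #2 SA[2]=1  'dheafehhhf'
  #3 SA[3]=3  'eafehhhf'
  #4 SA[4]=6  'ehhhf'
  #5 SA[5]=10  'f'
  #6 SA[6]=5  'fehhhf'
  #7 SA[7]=2  'heafehhhf'
  #8 SA[8]=9  'hf'
  #9 SA[9]=8  'hhf'
  #10 SA[10]=7  'hhhf'

SA = [0, 4, 1, 3, 6, 10, 5, 2, 9, 8, 7]
[i] adj suffixes → lcp
  [1] 0/4 → 1 ('a')
  [2] 4/1 → 0 ('')
  [3] 1/3 → 0 ('')
  [4] 3/6 → 1 ('e')
  [5] 6/10 → 0 ('')
  [6] 10/5 → 1 ('f')
  [7] 5/2 → 0 ('')
  [8] 2/9 → 1 ('h')
  [9] 9/8 → 1 ('h')
  [10] 8/7 → 2 ('hh')

n(n+1)/2 = 11·12/2 = 66
Σ LCP = 0 + 1 + 0 + 0 + 1 + 0 + 1 + 0 + 1 + 1 + 2 = 7
distinct = 66 − 7 = 59

59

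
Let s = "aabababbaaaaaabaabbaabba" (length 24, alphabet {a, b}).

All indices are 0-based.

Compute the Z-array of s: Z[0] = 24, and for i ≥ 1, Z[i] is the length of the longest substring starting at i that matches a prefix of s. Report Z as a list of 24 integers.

Z[0]=24
i=1: outside box; Z[1]=1 scan→box=[1,2)
i=2: outside box; Z[2]=0
i=3: outside box; Z[3]=1 scan→box=[3,4)
i=4: outside box; Z[4]=0
i=5: outside box; Z[5]=1 scan→box=[5,6)
i=6: outside box; Z[6]=0
i=7: outside box; Z[7]=0
i=8: outside box; Z[8]=2 scan→box=[8,10)
i=9: min(r-i=1, Z[1]=1)=1; Z[9]=2 scan→box=[9,11)
i=10: min(r-i=1, Z[1]=1)=1; Z[10]=2 scan→box=[10,12)
i=11: min(r-i=1, Z[1]=1)=1; Z[11]=2 scan→box=[11,13)
i=12: min(r-i=1, Z[1]=1)=1; Z[12]=4 scan→box=[12,16)
i=13: min(r-i=3, Z[1]=1)=1; Z[13]=1
i=14: min(r-i=2, Z[2]=0)=0; Z[14]=0
i=15: min(r-i=1, Z[3]=1)=1; Z[15]=3 scan→box=[15,18)
i=16: min(r-i=2, Z[1]=1)=1; Z[16]=1
i=17: min(r-i=1, Z[2]=0)=0; Z[17]=0
i=18: outside box; Z[18]=0
i=19: outside box; Z[19]=3 scan→box=[19,22)
i=20: min(r-i=2, Z[1]=1)=1; Z[20]=1
i=21: min(r-i=1, Z[2]=0)=0; Z[21]=0
i=22: outside box; Z[22]=0
i=23: outside box; Z[23]=1 scan→box=[23,24)

[24, 1, 0, 1, 0, 1, 0, 0, 2, 2, 2, 2, 4, 1, 0, 3, 1, 0, 0, 3, 1, 0, 0, 1]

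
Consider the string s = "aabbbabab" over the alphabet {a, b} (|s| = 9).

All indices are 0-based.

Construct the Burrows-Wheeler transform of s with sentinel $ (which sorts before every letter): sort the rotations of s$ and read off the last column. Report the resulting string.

rank  rotation    last
    0  $aabbbabab  b
    1  aabbbabab$  $
    2  ab$aabbbab  b
    3  abab$aabbb  b
    4  abbbabab$a  a
    5  b$aabbbaba  a
    6  bab$aabbba  a
    7  babab$aabb  b
    8  bbabab$aab  b
    9  bbbabab$aa  a

b$bbaaabba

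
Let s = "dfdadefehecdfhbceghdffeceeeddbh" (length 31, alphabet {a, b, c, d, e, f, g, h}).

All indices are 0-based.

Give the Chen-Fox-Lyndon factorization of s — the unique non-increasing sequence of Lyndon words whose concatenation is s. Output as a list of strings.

["df", "d", "adefehecdfhbceghdffeceeeddbh"]

emit factor 1: 'df' (i=0, period=2)
emit factor 2: 'd' (i=2, period=1)
emit factor 3: 'adefehecdfhbceghdffeceeeddbh' (i=3, period=28)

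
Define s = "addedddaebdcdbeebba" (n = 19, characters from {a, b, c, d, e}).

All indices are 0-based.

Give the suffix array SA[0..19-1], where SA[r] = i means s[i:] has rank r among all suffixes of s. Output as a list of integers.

rank | idx | suffix
   0 |  18 | a
   1 |   0 | addedddaebdcdbeebba
   2 |   7 | aebdcdbeebba
   3 |  17 | ba
   4 |  16 | bba
   5 |   9 | bdcdbeebba
   6 |  13 | beebba
   7 |  11 | cdbeebba
   8 |   6 | daebdcdbeebba
   9 |  12 | dbeebba
  10 |  10 | dcdbeebba
  11 |   5 | ddaebdcdbeebba
  12 |   4 | dddaebdcdbeebba
  13 |   1 | ddedddaebdcdbeebba
  14 |   2 | dedddaebdcdbeebba
  15 |  15 | ebba
  16 |   8 | ebdcdbeebba
  17 |   3 | edddaebdcdbeebba
  18 |  14 | eebba

[18, 0, 7, 17, 16, 9, 13, 11, 6, 12, 10, 5, 4, 1, 2, 15, 8, 3, 14]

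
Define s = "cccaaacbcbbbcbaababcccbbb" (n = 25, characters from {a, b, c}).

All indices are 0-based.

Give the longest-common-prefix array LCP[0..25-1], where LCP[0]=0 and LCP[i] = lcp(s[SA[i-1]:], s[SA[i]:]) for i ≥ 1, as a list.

[0, 2, 2, 1, 2, 1, 0, 1, 2, 1, 2, 3, 2, 1, 3, 2, 0, 1, 2, 4, 2, 1, 2, 2, 3]

rank | idx | suffix
   0 |   3 | aaacbcbbbcbaababcccbbb
   1 |  14 | aababcccbbb
   2 |   4 | aacbcbbbcbaababcccbbb
   3 |  15 | ababcccbbb
   4 |  17 | abcccbbb
   5 |   5 | acbcbbbcbaababcccbbb
   6 |  24 | b
   7 |  13 | baababcccbbb
   8 |  16 | babcccbbb
   9 |  23 | bb
  10 |  22 | bbb
  11 |   9 | bbbcbaababcccbbb
  12 |  10 | bbcbaababcccbbb
  13 |  11 | bcbaababcccbbb
  14 |   7 | bcbbbcbaababcccbbb
  15 |  18 | bcccbbb
  16 |   2 | caaacbcbbbcbaababcccbbb
  17 |  12 | cbaababcccbbb
  18 |  21 | cbbb
  19 |   8 | cbbbcbaababcccbbb
  20 |   6 | cbcbbbcbaababcccbbb
  21 |   1 | ccaaacbcbbbcbaababcccbbb
  22 |  20 | ccbbb
  23 |   0 | cccaaacbcbbbcbaababcccbbb
  24 |  19 | cccbbb

SA = [3, 14, 4, 15, 17, 5, 24, 13, 16, 23, 22, 9, 10, 11, 7, 18, 2, 12, 21, 8, 6, 1, 20, 0, 19]
rank  pair      lcp
   1  s[3:],s[14:]  2  'aa'
   2  s[14:],s[4:]  2  'aa'
   3  s[4:],s[15:]  1  'a'
   4  s[15:],s[17:]  2  'ab'
   5  s[17:],s[5:]  1  'a'
   6  s[5:],s[24:]  0  ''
   7  s[24:],s[13:]  1  'b'
   8  s[13:],s[16:]  2  'ba'
   9  s[16:],s[23:]  1  'b'
  10  s[23:],s[22:]  2  'bb'
  11  s[22:],s[9:]  3  'bbb'
  12  s[9:],s[10:]  2  'bb'
  13  s[10:],s[11:]  1  'b'
  14  s[11:],s[7:]  3  'bcb'
  15  s[7:],s[18:]  2  'bc'
  16  s[18:],s[2:]  0  ''
  17  s[2:],s[12:]  1  'c'
  18  s[12:],s[21:]  2  'cb'
  19  s[21:],s[8:]  4  'cbbb'
  20  s[8:],s[6:]  2  'cb'
  21  s[6:],s[1:]  1  'c'
  22  s[1:],s[20:]  2  'cc'
  23  s[20:],s[0:]  2  'cc'
  24  s[0:],s[19:]  3  'ccc'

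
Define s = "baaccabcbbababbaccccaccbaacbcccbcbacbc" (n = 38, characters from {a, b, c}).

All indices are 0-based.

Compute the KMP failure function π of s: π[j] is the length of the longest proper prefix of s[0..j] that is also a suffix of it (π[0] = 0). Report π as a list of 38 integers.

[0, 0, 0, 0, 0, 0, 1, 0, 1, 1, 2, 1, 2, 1, 1, 2, 0, 0, 0, 0, 0, 0, 0, 1, 2, 3, 4, 1, 0, 0, 0, 1, 0, 1, 2, 0, 1, 0]

π[0] = 0
j=1 s[j]='a': π[1]=0 (border '')
j=2 s[j]='a': π[2]=0 (border '')
j=3 s[j]='c': π[3]=0 (border '')
j=4 s[j]='c': π[4]=0 (border '')
j=5 s[j]='a': π[5]=0 (border '')
j=6 s[j]='b': π[6]=1 (border 'b')
j=7 s[j]='c': k: 1→0; π[7]=0 (border '')
j=8 s[j]='b': π[8]=1 (border 'b')
j=9 s[j]='b': k: 1→0; π[9]=1 (border 'b')
j=10 s[j]='a': π[10]=2 (border 'ba')
j=11 s[j]='b': k: 2→0; π[11]=1 (border 'b')
j=12 s[j]='a': π[12]=2 (border 'ba')
j=13 s[j]='b': k: 2→0; π[13]=1 (border 'b')
j=14 s[j]='b': k: 1→0; π[14]=1 (border 'b')
j=15 s[j]='a': π[15]=2 (border 'ba')
j=16 s[j]='c': k: 2→0; π[16]=0 (border '')
j=17 s[j]='c': π[17]=0 (border '')
j=18 s[j]='c': π[18]=0 (border '')
j=19 s[j]='c': π[19]=0 (border '')
j=20 s[j]='a': π[20]=0 (border '')
j=21 s[j]='c': π[21]=0 (border '')
j=22 s[j]='c': π[22]=0 (border '')
j=23 s[j]='b': π[23]=1 (border 'b')
j=24 s[j]='a': π[24]=2 (border 'ba')
j=25 s[j]='a': π[25]=3 (border 'baa')
j=26 s[j]='c': π[26]=4 (border 'baac')
j=27 s[j]='b': k: 4→0; π[27]=1 (border 'b')
j=28 s[j]='c': k: 1→0; π[28]=0 (border '')
j=29 s[j]='c': π[29]=0 (border '')
j=30 s[j]='c': π[30]=0 (border '')
j=31 s[j]='b': π[31]=1 (border 'b')
j=32 s[j]='c': k: 1→0; π[32]=0 (border '')
j=33 s[j]='b': π[33]=1 (border 'b')
j=34 s[j]='a': π[34]=2 (border 'ba')
j=35 s[j]='c': k: 2→0; π[35]=0 (border '')
j=36 s[j]='b': π[36]=1 (border 'b')
j=37 s[j]='c': k: 1→0; π[37]=0 (border '')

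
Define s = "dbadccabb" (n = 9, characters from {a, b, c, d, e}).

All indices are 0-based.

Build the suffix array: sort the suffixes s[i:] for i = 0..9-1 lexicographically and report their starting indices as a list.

rank | idx | suffix
   0 |   6 | abb
   1 |   2 | adccabb
   2 |   8 | b
   3 |   1 | badccabb
   4 |   7 | bb
   5 |   5 | cabb
   6 |   4 | ccabb
   7 |   0 | dbadccabb
   8 |   3 | dccabb

[6, 2, 8, 1, 7, 5, 4, 0, 3]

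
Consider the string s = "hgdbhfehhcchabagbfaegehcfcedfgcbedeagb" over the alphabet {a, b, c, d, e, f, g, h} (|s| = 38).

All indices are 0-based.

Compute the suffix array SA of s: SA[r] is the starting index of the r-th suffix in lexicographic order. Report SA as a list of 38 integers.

[12, 18, 35, 14, 37, 13, 31, 16, 3, 30, 9, 25, 23, 10, 2, 33, 27, 34, 32, 26, 19, 21, 6, 17, 24, 5, 28, 36, 15, 29, 1, 20, 11, 8, 22, 4, 0, 7]

rank | idx | suffix
   0 |  12 | abagbfaegehcfcedfgcbedeagb
   1 |  18 | aegehcfcedfgcbedeagb
   2 |  35 | agb
   3 |  14 | agbfaegehcfcedfgcbedeagb
   4 |  37 | b
   5 |  13 | bagbfaegehcfcedfgcbedeagb
   6 |  31 | bedeagb
   7 |  16 | bfaegehcfcedfgcbedeagb
   8 |   3 | bhfehhcchabagbfaegehcfcedfgcbedeagb
   9 |  30 | cbedeagb
  10 |   9 | cchabagbfaegehcfcedfgcbedeagb
  11 |  25 | cedfgcbedeagb
  12 |  23 | cfcedfgcbedeagb
  13 |  10 | chabagbfaegehcfcedfgcbedeagb
  14 |   2 | dbhfehhcchabagbfaegehcfcedfgcbedeagb
  15 |  33 | deagb
  16 |  27 | dfgcbedeagb
  17 |  34 | eagb
  18 |  32 | edeagb
  19 |  26 | edfgcbedeagb
  20 |  19 | egehcfcedfgcbedeagb
  21 |  21 | ehcfcedfgcbedeagb
  22 |   6 | ehhcchabagbfaegehcfcedfgcbedeagb
  23 |  17 | faegehcfcedfgcbedeagb
  24 |  24 | fcedfgcbedeagb
  25 |   5 | fehhcchabagbfaegehcfcedfgcbedeagb
  26 |  28 | fgcbedeagb
  27 |  36 | gb
  28 |  15 | gbfaegehcfcedfgcbedeagb
  29 |  29 | gcbedeagb
  30 |   1 | gdbhfehhcchabagbfaegehcfcedfgcbedeagb
  31 |  20 | gehcfcedfgcbedeagb
  32 |  11 | habagbfaegehcfcedfgcbedeagb
  33 |   8 | hcchabagbfaegehcfcedfgcbedeagb
  34 |  22 | hcfcedfgcbedeagb
  35 |   4 | hfehhcchabagbfaegehcfcedfgcbedeagb
  36 |   0 | hgdbhfehhcchabagbfaegehcfcedfgcbedeagb
  37 |   7 | hhcchabagbfaegehcfcedfgcbedeagb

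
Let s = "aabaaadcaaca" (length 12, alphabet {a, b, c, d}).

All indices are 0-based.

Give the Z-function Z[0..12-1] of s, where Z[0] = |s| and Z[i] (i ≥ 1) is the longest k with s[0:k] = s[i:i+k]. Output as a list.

Z[0]=12
i=1: outside box; Z[1]=1 scan→box=[1,2)
i=2: outside box; Z[2]=0
i=3: outside box; Z[3]=2 scan→box=[3,5)
i=4: min(r-i=1, Z[1]=1)=1; Z[4]=2 scan→box=[4,6)
i=5: min(r-i=1, Z[1]=1)=1; Z[5]=1
i=6: outside box; Z[6]=0
i=7: outside box; Z[7]=0
i=8: outside box; Z[8]=2 scan→box=[8,10)
i=9: min(r-i=1, Z[1]=1)=1; Z[9]=1
i=10: outside box; Z[10]=0
i=11: outside box; Z[11]=1 scan→box=[11,12)

[12, 1, 0, 2, 2, 1, 0, 0, 2, 1, 0, 1]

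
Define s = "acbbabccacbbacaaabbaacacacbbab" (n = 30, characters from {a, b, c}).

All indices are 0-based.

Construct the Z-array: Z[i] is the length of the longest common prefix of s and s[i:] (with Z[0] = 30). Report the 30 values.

[30, 0, 0, 0, 1, 0, 0, 0, 5, 0, 0, 0, 2, 0, 1, 1, 1, 0, 0, 1, 2, 0, 2, 0, 6, 0, 0, 0, 1, 0]

Z[0]=30
i=1: i≥r, start 0; Z[1]=0
i=2: i≥r, start 0; Z[2]=0
i=3: i≥r, start 0; Z[3]=0
i=4: i≥r, start 0; Z[4]=1 grow→box=[4,5)
i=5: i≥r, start 0; Z[5]=0
i=6: i≥r, start 0; Z[6]=0
i=7: i≥r, start 0; Z[7]=0
i=8: i≥r, start 0; Z[8]=5 grow→box=[8,13)
i=9: min(r-i=4, Z[1]=0)=0; Z[9]=0
i=10: min(r-i=3, Z[2]=0)=0; Z[10]=0
i=11: min(r-i=2, Z[3]=0)=0; Z[11]=0
i=12: min(r-i=1, Z[4]=1)=1; Z[12]=2 grow→box=[12,14)
i=13: min(r-i=1, Z[1]=0)=0; Z[13]=0
i=14: i≥r, start 0; Z[14]=1 grow→box=[14,15)
i=15: i≥r, start 0; Z[15]=1 grow→box=[15,16)
i=16: i≥r, start 0; Z[16]=1 grow→box=[16,17)
i=17: i≥r, start 0; Z[17]=0
i=18: i≥r, start 0; Z[18]=0
i=19: i≥r, start 0; Z[19]=1 grow→box=[19,20)
i=20: i≥r, start 0; Z[20]=2 grow→box=[20,22)
i=21: min(r-i=1, Z[1]=0)=0; Z[21]=0
i=22: i≥r, start 0; Z[22]=2 grow→box=[22,24)
i=23: min(r-i=1, Z[1]=0)=0; Z[23]=0
i=24: i≥r, start 0; Z[24]=6 grow→box=[24,30)
i=25: min(r-i=5, Z[1]=0)=0; Z[25]=0
i=26: min(r-i=4, Z[2]=0)=0; Z[26]=0
i=27: min(r-i=3, Z[3]=0)=0; Z[27]=0
i=28: min(r-i=2, Z[4]=1)=1; Z[28]=1
i=29: min(r-i=1, Z[5]=0)=0; Z[29]=0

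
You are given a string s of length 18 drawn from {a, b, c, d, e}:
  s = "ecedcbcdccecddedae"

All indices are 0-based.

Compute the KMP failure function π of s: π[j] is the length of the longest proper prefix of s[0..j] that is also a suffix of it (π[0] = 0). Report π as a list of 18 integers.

[0, 0, 1, 0, 0, 0, 0, 0, 0, 0, 1, 2, 0, 0, 1, 0, 0, 1]

π[0] = 0
j=1 s[j]='c': π[1]=0 (border '')
j=2 s[j]='e': π[2]=1 (border 'e')
j=3 s[j]='d': k: 1→0; π[3]=0 (border '')
j=4 s[j]='c': π[4]=0 (border '')
j=5 s[j]='b': π[5]=0 (border '')
j=6 s[j]='c': π[6]=0 (border '')
j=7 s[j]='d': π[7]=0 (border '')
j=8 s[j]='c': π[8]=0 (border '')
j=9 s[j]='c': π[9]=0 (border '')
j=10 s[j]='e': π[10]=1 (border 'e')
j=11 s[j]='c': π[11]=2 (border 'ec')
j=12 s[j]='d': k: 2→0; π[12]=0 (border '')
j=13 s[j]='d': π[13]=0 (border '')
j=14 s[j]='e': π[14]=1 (border 'e')
j=15 s[j]='d': k: 1→0; π[15]=0 (border '')
j=16 s[j]='a': π[16]=0 (border '')
j=17 s[j]='e': π[17]=1 (border 'e')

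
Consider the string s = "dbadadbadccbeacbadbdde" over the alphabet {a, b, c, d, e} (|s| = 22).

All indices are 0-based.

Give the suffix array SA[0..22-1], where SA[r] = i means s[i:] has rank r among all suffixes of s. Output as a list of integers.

[13, 2, 4, 16, 7, 1, 15, 6, 18, 11, 14, 10, 9, 3, 0, 5, 17, 8, 19, 20, 21, 12]

rank | idx | suffix
   0 |  13 | acbadbdde
   1 |   2 | adadbadccbeacbadbdde
   2 |   4 | adbadccbeacbadbdde
   3 |  16 | adbdde
   4 |   7 | adccbeacbadbdde
   5 |   1 | badadbadccbeacbadbdde
   6 |  15 | badbdde
   7 |   6 | badccbeacbadbdde
   8 |  18 | bdde
   9 |  11 | beacbadbdde
  10 |  14 | cbadbdde
  11 |  10 | cbeacbadbdde
  12 |   9 | ccbeacbadbdde
  13 |   3 | dadbadccbeacbadbdde
  14 |   0 | dbadadbadccbeacbadbdde
  15 |   5 | dbadccbeacbadbdde
  16 |  17 | dbdde
  17 |   8 | dccbeacbadbdde
  18 |  19 | dde
  19 |  20 | de
  20 |  21 | e
  21 |  12 | eacbadbdde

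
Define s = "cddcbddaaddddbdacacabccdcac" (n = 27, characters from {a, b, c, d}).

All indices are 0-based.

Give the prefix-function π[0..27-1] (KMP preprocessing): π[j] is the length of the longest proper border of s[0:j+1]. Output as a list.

π[0] = 0
j=1 s[j]='d': π[1]=0 (border '')
j=2 s[j]='d': π[2]=0 (border '')
j=3 s[j]='c': π[3]=1 (border 'c')
j=4 s[j]='b': k: 1→0; π[4]=0 (border '')
j=5 s[j]='d': π[5]=0 (border '')
j=6 s[j]='d': π[6]=0 (border '')
j=7 s[j]='a': π[7]=0 (border '')
j=8 s[j]='a': π[8]=0 (border '')
j=9 s[j]='d': π[9]=0 (border '')
j=10 s[j]='d': π[10]=0 (border '')
j=11 s[j]='d': π[11]=0 (border '')
j=12 s[j]='d': π[12]=0 (border '')
j=13 s[j]='b': π[13]=0 (border '')
j=14 s[j]='d': π[14]=0 (border '')
j=15 s[j]='a': π[15]=0 (border '')
j=16 s[j]='c': π[16]=1 (border 'c')
j=17 s[j]='a': k: 1→0; π[17]=0 (border '')
j=18 s[j]='c': π[18]=1 (border 'c')
j=19 s[j]='a': k: 1→0; π[19]=0 (border '')
j=20 s[j]='b': π[20]=0 (border '')
j=21 s[j]='c': π[21]=1 (border 'c')
j=22 s[j]='c': k: 1→0; π[22]=1 (border 'c')
j=23 s[j]='d': π[23]=2 (border 'cd')
j=24 s[j]='c': k: 2→0; π[24]=1 (border 'c')
j=25 s[j]='a': k: 1→0; π[25]=0 (border '')
j=26 s[j]='c': π[26]=1 (border 'c')

[0, 0, 0, 1, 0, 0, 0, 0, 0, 0, 0, 0, 0, 0, 0, 0, 1, 0, 1, 0, 0, 1, 1, 2, 1, 0, 1]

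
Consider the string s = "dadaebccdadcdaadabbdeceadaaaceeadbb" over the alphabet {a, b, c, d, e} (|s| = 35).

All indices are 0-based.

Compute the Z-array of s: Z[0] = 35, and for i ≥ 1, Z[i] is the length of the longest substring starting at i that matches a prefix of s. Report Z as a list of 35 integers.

Z[0]=35
i=1: outside box; Z[1]=0
i=2: outside box; Z[2]=2 grow→box=[2,4)
i=3: min(r-i=1, Z[1]=0)=0; Z[3]=0
i=4: outside box; Z[4]=0
i=5: outside box; Z[5]=0
i=6: outside box; Z[6]=0
i=7: outside box; Z[7]=0
i=8: outside box; Z[8]=3 grow→box=[8,11)
i=9: min(r-i=2, Z[1]=0)=0; Z[9]=0
i=10: min(r-i=1, Z[2]=2)=1; Z[10]=1
i=11: outside box; Z[11]=0
i=12: outside box; Z[12]=2 grow→box=[12,14)
i=13: min(r-i=1, Z[1]=0)=0; Z[13]=0
i=14: outside box; Z[14]=0
i=15: outside box; Z[15]=2 grow→box=[15,17)
i=16: min(r-i=1, Z[1]=0)=0; Z[16]=0
i=17: outside box; Z[17]=0
i=18: outside box; Z[18]=0
i=19: outside box; Z[19]=1 grow→box=[19,20)
i=20: outside box; Z[20]=0
i=21: outside box; Z[21]=0
i=22: outside box; Z[22]=0
i=23: outside box; Z[23]=0
i=24: outside box; Z[24]=2 grow→box=[24,26)
i=25: min(r-i=1, Z[1]=0)=0; Z[25]=0
i=26: outside box; Z[26]=0
i=27: outside box; Z[27]=0
i=28: outside box; Z[28]=0
i=29: outside box; Z[29]=0
i=30: outside box; Z[30]=0
i=31: outside box; Z[31]=0
i=32: outside box; Z[32]=1 grow→box=[32,33)
i=33: outside box; Z[33]=0
i=34: outside box; Z[34]=0

[35, 0, 2, 0, 0, 0, 0, 0, 3, 0, 1, 0, 2, 0, 0, 2, 0, 0, 0, 1, 0, 0, 0, 0, 2, 0, 0, 0, 0, 0, 0, 0, 1, 0, 0]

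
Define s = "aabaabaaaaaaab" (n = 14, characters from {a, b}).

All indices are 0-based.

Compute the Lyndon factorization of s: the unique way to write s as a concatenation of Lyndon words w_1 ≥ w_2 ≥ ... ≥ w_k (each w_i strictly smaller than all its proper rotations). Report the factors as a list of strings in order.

["aab", "aab", "aaaaaaab"]

emit factor 1: 'aab' (i=0, period=3)
emit factor 2: 'aab' (i=3, period=3)
emit factor 3: 'aaaaaaab' (i=6, period=8)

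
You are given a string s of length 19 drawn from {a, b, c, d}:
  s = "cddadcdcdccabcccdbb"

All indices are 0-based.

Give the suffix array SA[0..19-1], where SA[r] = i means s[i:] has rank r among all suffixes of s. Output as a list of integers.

sorted suffixes:
  #0 SA[0]=11  'abcccdbb'
  #1 SA[1]=3  'adcdcdccabcccdbb'
  #2 SA[2]=18  'b'
  #3 SA[3]=17  'bb'
  #4 SA[4]=12  'bcccdbb'
  #5 SA[5]=10  'cabcccdbb'
  #6 SA[6]=9  'ccabcccdbb'
  #7 SA[7]=13  'cccdbb'
  #8 SA[8]=14  'ccdbb'
  #9 SA[9]=15  'cdbb'
  #10 SA[10]=7  'cdccabcccdbb'
  #11 SA[11]=5  'cdcdccabcccdbb'
  #12 SA[12]=0  'cddadcdcdccabcccdbb'
  #13 SA[13]=2  'dadcdcdccabcccdbb'
  #14 SA[14]=16  'dbb'
  #15 SA[15]=8  'dccabcccdbb'
  #16 SA[16]=6  'dcdccabcccdbb'
  #17 SA[17]=4  'dcdcdccabcccdbb'
  #18 SA[18]=1  'ddadcdcdccabcccdbb'

[11, 3, 18, 17, 12, 10, 9, 13, 14, 15, 7, 5, 0, 2, 16, 8, 6, 4, 1]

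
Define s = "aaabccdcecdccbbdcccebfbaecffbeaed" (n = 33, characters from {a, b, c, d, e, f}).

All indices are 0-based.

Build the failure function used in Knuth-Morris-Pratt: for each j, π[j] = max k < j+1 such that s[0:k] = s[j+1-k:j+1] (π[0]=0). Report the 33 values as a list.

[0, 1, 2, 0, 0, 0, 0, 0, 0, 0, 0, 0, 0, 0, 0, 0, 0, 0, 0, 0, 0, 0, 0, 1, 0, 0, 0, 0, 0, 0, 1, 0, 0]

π[0] = 0
j=1 s[j]='a': π[1]=1 (border 'a')
j=2 s[j]='a': π[2]=2 (border 'aa')
j=3 s[j]='b': k: 2→1→0; π[3]=0 (border '')
j=4 s[j]='c': π[4]=0 (border '')
j=5 s[j]='c': π[5]=0 (border '')
j=6 s[j]='d': π[6]=0 (border '')
j=7 s[j]='c': π[7]=0 (border '')
j=8 s[j]='e': π[8]=0 (border '')
j=9 s[j]='c': π[9]=0 (border '')
j=10 s[j]='d': π[10]=0 (border '')
j=11 s[j]='c': π[11]=0 (border '')
j=12 s[j]='c': π[12]=0 (border '')
j=13 s[j]='b': π[13]=0 (border '')
j=14 s[j]='b': π[14]=0 (border '')
j=15 s[j]='d': π[15]=0 (border '')
j=16 s[j]='c': π[16]=0 (border '')
j=17 s[j]='c': π[17]=0 (border '')
j=18 s[j]='c': π[18]=0 (border '')
j=19 s[j]='e': π[19]=0 (border '')
j=20 s[j]='b': π[20]=0 (border '')
j=21 s[j]='f': π[21]=0 (border '')
j=22 s[j]='b': π[22]=0 (border '')
j=23 s[j]='a': π[23]=1 (border 'a')
j=24 s[j]='e': k: 1→0; π[24]=0 (border '')
j=25 s[j]='c': π[25]=0 (border '')
j=26 s[j]='f': π[26]=0 (border '')
j=27 s[j]='f': π[27]=0 (border '')
j=28 s[j]='b': π[28]=0 (border '')
j=29 s[j]='e': π[29]=0 (border '')
j=30 s[j]='a': π[30]=1 (border 'a')
j=31 s[j]='e': k: 1→0; π[31]=0 (border '')
j=32 s[j]='d': π[32]=0 (border '')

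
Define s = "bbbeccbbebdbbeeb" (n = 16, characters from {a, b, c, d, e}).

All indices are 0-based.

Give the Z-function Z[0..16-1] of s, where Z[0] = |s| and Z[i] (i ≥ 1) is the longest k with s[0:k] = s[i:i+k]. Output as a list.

Z[0]=16
i=1: i≥r, start 0; Z[1]=2 extend→box=[1,3)
i=2: min(r-i=1, Z[1]=2)=1; Z[2]=1
i=3: i≥r, start 0; Z[3]=0
i=4: i≥r, start 0; Z[4]=0
i=5: i≥r, start 0; Z[5]=0
i=6: i≥r, start 0; Z[6]=2 extend→box=[6,8)
i=7: min(r-i=1, Z[1]=2)=1; Z[7]=1
i=8: i≥r, start 0; Z[8]=0
i=9: i≥r, start 0; Z[9]=1 extend→box=[9,10)
i=10: i≥r, start 0; Z[10]=0
i=11: i≥r, start 0; Z[11]=2 extend→box=[11,13)
i=12: min(r-i=1, Z[1]=2)=1; Z[12]=1
i=13: i≥r, start 0; Z[13]=0
i=14: i≥r, start 0; Z[14]=0
i=15: i≥r, start 0; Z[15]=1 extend→box=[15,16)

[16, 2, 1, 0, 0, 0, 2, 1, 0, 1, 0, 2, 1, 0, 0, 1]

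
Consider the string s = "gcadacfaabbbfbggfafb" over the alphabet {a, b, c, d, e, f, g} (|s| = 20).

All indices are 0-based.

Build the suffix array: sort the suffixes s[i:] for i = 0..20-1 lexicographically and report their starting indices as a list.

[7, 8, 4, 2, 17, 19, 9, 10, 11, 13, 1, 5, 3, 6, 16, 18, 12, 0, 15, 14]

rank→(start, suffix):
  0 → (7, 'aabbbfbggfafb')
  1 → (8, 'abbbfbggfafb')
  2 → (4, 'acfaabbbfbggfafb')
  3 → (2, 'adacfaabbbfbggfafb')
  4 → (17, 'afb')
  5 → (19, 'b')
  6 → (9, 'bbbfbggfafb')
  7 → (10, 'bbfbggfafb')
  8 → (11, 'bfbggfafb')
  9 → (13, 'bggfafb')
  10 → (1, 'cadacfaabbbfbggfafb')
  11 → (5, 'cfaabbbfbggfafb')
  12 → (3, 'dacfaabbbfbggfafb')
  13 → (6, 'faabbbfbggfafb')
  14 → (16, 'fafb')
  15 → (18, 'fb')
  16 → (12, 'fbggfafb')
  17 → (0, 'gcadacfaabbbfbggfafb')
  18 → (15, 'gfafb')
  19 → (14, 'ggfafb')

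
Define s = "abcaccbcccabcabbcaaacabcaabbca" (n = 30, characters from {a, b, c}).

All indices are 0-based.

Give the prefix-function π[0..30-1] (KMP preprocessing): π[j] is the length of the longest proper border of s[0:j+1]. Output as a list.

π[0] = 0
j=1 s[j]='b': π[1]=0 (border '')
j=2 s[j]='c': π[2]=0 (border '')
j=3 s[j]='a': π[3]=1 (border 'a')
j=4 s[j]='c': k: 1→0; π[4]=0 (border '')
j=5 s[j]='c': π[5]=0 (border '')
j=6 s[j]='b': π[6]=0 (border '')
j=7 s[j]='c': π[7]=0 (border '')
j=8 s[j]='c': π[8]=0 (border '')
j=9 s[j]='c': π[9]=0 (border '')
j=10 s[j]='a': π[10]=1 (border 'a')
j=11 s[j]='b': π[11]=2 (border 'ab')
j=12 s[j]='c': π[12]=3 (border 'abc')
j=13 s[j]='a': π[13]=4 (border 'abca')
j=14 s[j]='b': k: 4→1; π[14]=2 (border 'ab')
j=15 s[j]='b': k: 2→0; π[15]=0 (border '')
j=16 s[j]='c': π[16]=0 (border '')
j=17 s[j]='a': π[17]=1 (border 'a')
j=18 s[j]='a': k: 1→0; π[18]=1 (border 'a')
j=19 s[j]='a': k: 1→0; π[19]=1 (border 'a')
j=20 s[j]='c': k: 1→0; π[20]=0 (border '')
j=21 s[j]='a': π[21]=1 (border 'a')
j=22 s[j]='b': π[22]=2 (border 'ab')
j=23 s[j]='c': π[23]=3 (border 'abc')
j=24 s[j]='a': π[24]=4 (border 'abca')
j=25 s[j]='a': k: 4→1→0; π[25]=1 (border 'a')
j=26 s[j]='b': π[26]=2 (border 'ab')
j=27 s[j]='b': k: 2→0; π[27]=0 (border '')
j=28 s[j]='c': π[28]=0 (border '')
j=29 s[j]='a': π[29]=1 (border 'a')

[0, 0, 0, 1, 0, 0, 0, 0, 0, 0, 1, 2, 3, 4, 2, 0, 0, 1, 1, 1, 0, 1, 2, 3, 4, 1, 2, 0, 0, 1]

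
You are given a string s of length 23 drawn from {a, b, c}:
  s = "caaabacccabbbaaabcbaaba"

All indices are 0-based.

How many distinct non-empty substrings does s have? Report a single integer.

rank→(start, suffix):
  0 → (22, 'a')
  1 → (1, 'aaabacccabbbaaabcbaaba')
  2 → (13, 'aaabcbaaba')
  3 → (19, 'aaba')
  4 → (2, 'aabacccabbbaaabcbaaba')
  5 → (14, 'aabcbaaba')
  6 → (20, 'aba')
  7 → (3, 'abacccabbbaaabcbaaba')
  8 → (9, 'abbbaaabcbaaba')
  9 → (15, 'abcbaaba')
  10 → (5, 'acccabbbaaabcbaaba')
  11 → (21, 'ba')
  12 → (12, 'baaabcbaaba')
  13 → (18, 'baaba')
  14 → (4, 'bacccabbbaaabcbaaba')
  15 → (11, 'bbaaabcbaaba')
  16 → (10, 'bbbaaabcbaaba')
  17 → (16, 'bcbaaba')
  18 → (0, 'caaabacccabbbaaabcbaaba')
  19 → (8, 'cabbbaaabcbaaba')
  20 → (17, 'cbaaba')
  21 → (7, 'ccabbbaaabcbaaba')
  22 → (6, 'cccabbbaaabcbaaba')

SA = [22, 1, 13, 19, 2, 14, 20, 3, 9, 15, 5, 21, 12, 18, 4, 11, 10, 16, 0, 8, 17, 7, 6]
i: (SA[i-1],SA[i]) lcp shared
  1: (22,1) 1 'a'
  2: (1,13) 4 'aaab'
  3: (13,19) 2 'aa'
  4: (19,2) 4 'aaba'
  5: (2,14) 3 'aab'
  6: (14,20) 1 'a'
  7: (20,3) 3 'aba'
  8: (3,9) 2 'ab'
  9: (9,15) 2 'ab'
  10: (15,5) 1 'a'
  11: (5,21) 0 ''
  12: (21,12) 2 'ba'
  13: (12,18) 3 'baa'
  14: (18,4) 2 'ba'
  15: (4,11) 1 'b'
  16: (11,10) 2 'bb'
  17: (10,16) 1 'b'
  18: (16,0) 0 ''
  19: (0,8) 2 'ca'
  20: (8,17) 1 'c'
  21: (17,7) 1 'c'
  22: (7,6) 2 'cc'

n(n+1)/2 = 23·24/2 = 276
Σ LCP = 0 + 1 + 4 + 2 + 4 + 3 + 1 + 3 + 2 + 2 + 1 + 0 + 2 + 3 + 2 + 1 + 2 + 1 + 0 + 2 + 1 + 1 + 2 = 40
distinct = 276 − 40 = 236

236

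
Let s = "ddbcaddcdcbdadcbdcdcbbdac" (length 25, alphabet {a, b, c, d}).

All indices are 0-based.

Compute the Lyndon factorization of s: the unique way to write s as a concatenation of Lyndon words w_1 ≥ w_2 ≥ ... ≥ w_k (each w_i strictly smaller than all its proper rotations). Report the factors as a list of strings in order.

emit factor 1: 'd' (i=0, period=1)
emit factor 2: 'd' (i=1, period=1)
emit factor 3: 'bc' (i=2, period=2)
emit factor 4: 'addcdcbd' (i=4, period=8)
emit factor 5: 'adcbdcdcbbd' (i=12, period=11)
emit factor 6: 'ac' (i=23, period=2)

["d", "d", "bc", "addcdcbd", "adcbdcdcbbd", "ac"]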